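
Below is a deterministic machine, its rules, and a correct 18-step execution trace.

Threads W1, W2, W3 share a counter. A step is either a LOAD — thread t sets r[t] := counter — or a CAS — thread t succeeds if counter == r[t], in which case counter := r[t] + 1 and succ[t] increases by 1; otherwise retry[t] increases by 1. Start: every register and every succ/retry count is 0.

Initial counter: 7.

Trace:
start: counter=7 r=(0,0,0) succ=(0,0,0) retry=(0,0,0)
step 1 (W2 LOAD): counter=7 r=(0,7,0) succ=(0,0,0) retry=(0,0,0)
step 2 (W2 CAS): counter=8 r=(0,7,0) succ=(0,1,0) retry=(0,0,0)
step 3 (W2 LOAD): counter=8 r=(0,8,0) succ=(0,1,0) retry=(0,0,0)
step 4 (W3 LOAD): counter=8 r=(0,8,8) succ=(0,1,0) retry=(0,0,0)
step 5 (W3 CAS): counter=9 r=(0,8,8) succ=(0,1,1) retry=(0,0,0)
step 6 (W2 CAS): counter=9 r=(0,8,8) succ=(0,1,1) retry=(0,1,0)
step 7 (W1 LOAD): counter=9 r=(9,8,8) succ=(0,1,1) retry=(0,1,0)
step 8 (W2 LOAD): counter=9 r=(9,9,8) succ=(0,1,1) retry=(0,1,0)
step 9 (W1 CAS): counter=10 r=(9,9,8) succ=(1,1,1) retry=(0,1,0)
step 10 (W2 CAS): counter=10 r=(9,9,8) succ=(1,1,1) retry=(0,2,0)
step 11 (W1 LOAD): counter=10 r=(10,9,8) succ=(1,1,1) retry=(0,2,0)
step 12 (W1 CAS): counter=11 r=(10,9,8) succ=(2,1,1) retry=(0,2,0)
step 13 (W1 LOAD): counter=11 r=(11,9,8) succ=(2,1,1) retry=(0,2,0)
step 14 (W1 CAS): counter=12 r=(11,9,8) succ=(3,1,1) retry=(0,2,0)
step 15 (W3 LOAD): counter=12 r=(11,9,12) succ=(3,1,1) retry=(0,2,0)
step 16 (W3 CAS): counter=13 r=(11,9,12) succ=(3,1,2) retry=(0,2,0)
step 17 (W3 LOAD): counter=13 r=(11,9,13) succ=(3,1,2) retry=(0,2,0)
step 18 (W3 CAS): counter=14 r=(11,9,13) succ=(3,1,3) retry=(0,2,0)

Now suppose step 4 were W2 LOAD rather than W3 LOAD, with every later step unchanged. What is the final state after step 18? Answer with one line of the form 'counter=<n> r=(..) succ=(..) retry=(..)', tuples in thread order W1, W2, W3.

counter=14 r=(11,9,13) succ=(3,2,2) retry=(0,1,1)

(re-executing from step 4 with the substitution; state before step 4: counter=8 r=(0,8,0) succ=(0,1,0) retry=(0,0,0))
step 4 (W2 LOAD): counter=8 r=(0,8,0) succ=(0,1,0) retry=(0,0,0)
step 5 (W3 CAS): counter=8 r=(0,8,0) succ=(0,1,0) retry=(0,0,1)
step 6 (W2 CAS): counter=9 r=(0,8,0) succ=(0,2,0) retry=(0,0,1)
step 7 (W1 LOAD): counter=9 r=(9,8,0) succ=(0,2,0) retry=(0,0,1)
step 8 (W2 LOAD): counter=9 r=(9,9,0) succ=(0,2,0) retry=(0,0,1)
step 9 (W1 CAS): counter=10 r=(9,9,0) succ=(1,2,0) retry=(0,0,1)
step 10 (W2 CAS): counter=10 r=(9,9,0) succ=(1,2,0) retry=(0,1,1)
step 11 (W1 LOAD): counter=10 r=(10,9,0) succ=(1,2,0) retry=(0,1,1)
step 12 (W1 CAS): counter=11 r=(10,9,0) succ=(2,2,0) retry=(0,1,1)
step 13 (W1 LOAD): counter=11 r=(11,9,0) succ=(2,2,0) retry=(0,1,1)
step 14 (W1 CAS): counter=12 r=(11,9,0) succ=(3,2,0) retry=(0,1,1)
step 15 (W3 LOAD): counter=12 r=(11,9,12) succ=(3,2,0) retry=(0,1,1)
step 16 (W3 CAS): counter=13 r=(11,9,12) succ=(3,2,1) retry=(0,1,1)
step 17 (W3 LOAD): counter=13 r=(11,9,13) succ=(3,2,1) retry=(0,1,1)
step 18 (W3 CAS): counter=14 r=(11,9,13) succ=(3,2,2) retry=(0,1,1)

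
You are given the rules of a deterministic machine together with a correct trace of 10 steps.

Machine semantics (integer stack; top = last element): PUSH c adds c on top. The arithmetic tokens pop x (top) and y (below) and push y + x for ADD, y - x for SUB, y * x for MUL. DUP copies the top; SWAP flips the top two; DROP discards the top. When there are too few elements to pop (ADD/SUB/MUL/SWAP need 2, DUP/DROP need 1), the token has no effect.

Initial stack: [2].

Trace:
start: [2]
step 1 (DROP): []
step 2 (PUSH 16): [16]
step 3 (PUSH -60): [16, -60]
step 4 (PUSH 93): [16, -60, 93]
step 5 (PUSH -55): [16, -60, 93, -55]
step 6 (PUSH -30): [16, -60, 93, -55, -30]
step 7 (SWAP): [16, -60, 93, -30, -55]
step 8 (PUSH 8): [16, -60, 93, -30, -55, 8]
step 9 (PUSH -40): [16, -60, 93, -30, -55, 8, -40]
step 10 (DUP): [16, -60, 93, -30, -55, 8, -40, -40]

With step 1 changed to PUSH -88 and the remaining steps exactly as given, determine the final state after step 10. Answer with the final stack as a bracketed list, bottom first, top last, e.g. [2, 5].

[2, -88, 16, -60, 93, -30, -55, 8, -40, -40]

(re-executing from step 1 with the substitution; state before step 1: [2])
step 1 (PUSH -88): [2, -88]
step 2 (PUSH 16): [2, -88, 16]
step 3 (PUSH -60): [2, -88, 16, -60]
step 4 (PUSH 93): [2, -88, 16, -60, 93]
step 5 (PUSH -55): [2, -88, 16, -60, 93, -55]
step 6 (PUSH -30): [2, -88, 16, -60, 93, -55, -30]
step 7 (SWAP): [2, -88, 16, -60, 93, -30, -55]
step 8 (PUSH 8): [2, -88, 16, -60, 93, -30, -55, 8]
step 9 (PUSH -40): [2, -88, 16, -60, 93, -30, -55, 8, -40]
step 10 (DUP): [2, -88, 16, -60, 93, -30, -55, 8, -40, -40]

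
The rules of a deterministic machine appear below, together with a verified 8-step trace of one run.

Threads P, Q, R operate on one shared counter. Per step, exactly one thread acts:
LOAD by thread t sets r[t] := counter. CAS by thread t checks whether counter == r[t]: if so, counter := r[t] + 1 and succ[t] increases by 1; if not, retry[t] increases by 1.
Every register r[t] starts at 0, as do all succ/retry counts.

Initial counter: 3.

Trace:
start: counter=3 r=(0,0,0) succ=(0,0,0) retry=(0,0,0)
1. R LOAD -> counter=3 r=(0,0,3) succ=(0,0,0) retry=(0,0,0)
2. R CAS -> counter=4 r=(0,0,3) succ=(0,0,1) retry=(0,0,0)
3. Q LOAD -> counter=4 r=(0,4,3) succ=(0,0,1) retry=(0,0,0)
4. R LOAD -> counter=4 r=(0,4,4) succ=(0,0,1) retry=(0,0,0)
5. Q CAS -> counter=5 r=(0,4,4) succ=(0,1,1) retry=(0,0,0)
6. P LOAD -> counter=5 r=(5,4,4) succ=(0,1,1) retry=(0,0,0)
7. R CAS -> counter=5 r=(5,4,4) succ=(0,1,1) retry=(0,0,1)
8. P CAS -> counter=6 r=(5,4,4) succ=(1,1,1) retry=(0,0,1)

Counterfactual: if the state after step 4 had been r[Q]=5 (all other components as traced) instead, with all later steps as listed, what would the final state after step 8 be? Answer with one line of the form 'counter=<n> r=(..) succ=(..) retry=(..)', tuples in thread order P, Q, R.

state after step 4 := counter=4 r=(0,5,4) succ=(0,0,1) retry=(0,0,0)
5. Q CAS -> counter=4 r=(0,5,4) succ=(0,0,1) retry=(0,1,0)
6. P LOAD -> counter=4 r=(4,5,4) succ=(0,0,1) retry=(0,1,0)
7. R CAS -> counter=5 r=(4,5,4) succ=(0,0,2) retry=(0,1,0)
8. P CAS -> counter=5 r=(4,5,4) succ=(0,0,2) retry=(1,1,0)

counter=5 r=(4,5,4) succ=(0,0,2) retry=(1,1,0)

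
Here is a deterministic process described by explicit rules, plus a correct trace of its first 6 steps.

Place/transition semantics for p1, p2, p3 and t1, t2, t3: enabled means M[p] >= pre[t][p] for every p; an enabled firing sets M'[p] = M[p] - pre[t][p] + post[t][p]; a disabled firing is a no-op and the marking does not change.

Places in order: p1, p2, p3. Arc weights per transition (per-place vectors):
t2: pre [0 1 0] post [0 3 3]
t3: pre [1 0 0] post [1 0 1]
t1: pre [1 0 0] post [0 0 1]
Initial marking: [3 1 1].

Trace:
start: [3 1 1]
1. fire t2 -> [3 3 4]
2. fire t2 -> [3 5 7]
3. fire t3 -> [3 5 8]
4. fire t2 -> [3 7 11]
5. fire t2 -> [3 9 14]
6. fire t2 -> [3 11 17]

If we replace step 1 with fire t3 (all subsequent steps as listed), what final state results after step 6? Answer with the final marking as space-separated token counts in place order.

3 9 15

(re-executing from step 1 with the substitution; state before step 1: [3 1 1])
1. fire t3 -> [3 1 2]
2. fire t2 -> [3 3 5]
3. fire t3 -> [3 3 6]
4. fire t2 -> [3 5 9]
5. fire t2 -> [3 7 12]
6. fire t2 -> [3 9 15]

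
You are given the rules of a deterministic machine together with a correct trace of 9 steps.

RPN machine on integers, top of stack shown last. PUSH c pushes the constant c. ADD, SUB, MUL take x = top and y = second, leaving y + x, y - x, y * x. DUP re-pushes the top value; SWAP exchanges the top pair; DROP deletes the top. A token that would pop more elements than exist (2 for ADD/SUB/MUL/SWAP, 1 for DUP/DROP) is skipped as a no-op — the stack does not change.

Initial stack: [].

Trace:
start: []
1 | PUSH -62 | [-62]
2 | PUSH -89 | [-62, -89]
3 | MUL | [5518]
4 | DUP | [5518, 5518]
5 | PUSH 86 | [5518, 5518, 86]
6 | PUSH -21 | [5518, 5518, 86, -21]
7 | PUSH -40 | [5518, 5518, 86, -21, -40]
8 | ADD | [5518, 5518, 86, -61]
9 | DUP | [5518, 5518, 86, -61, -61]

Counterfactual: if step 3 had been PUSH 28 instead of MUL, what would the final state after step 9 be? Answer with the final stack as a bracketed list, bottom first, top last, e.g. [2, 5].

(re-executing from step 3 with the substitution; state before step 3: [-62, -89])
3 | PUSH 28 | [-62, -89, 28]
4 | DUP | [-62, -89, 28, 28]
5 | PUSH 86 | [-62, -89, 28, 28, 86]
6 | PUSH -21 | [-62, -89, 28, 28, 86, -21]
7 | PUSH -40 | [-62, -89, 28, 28, 86, -21, -40]
8 | ADD | [-62, -89, 28, 28, 86, -61]
9 | DUP | [-62, -89, 28, 28, 86, -61, -61]

[-62, -89, 28, 28, 86, -61, -61]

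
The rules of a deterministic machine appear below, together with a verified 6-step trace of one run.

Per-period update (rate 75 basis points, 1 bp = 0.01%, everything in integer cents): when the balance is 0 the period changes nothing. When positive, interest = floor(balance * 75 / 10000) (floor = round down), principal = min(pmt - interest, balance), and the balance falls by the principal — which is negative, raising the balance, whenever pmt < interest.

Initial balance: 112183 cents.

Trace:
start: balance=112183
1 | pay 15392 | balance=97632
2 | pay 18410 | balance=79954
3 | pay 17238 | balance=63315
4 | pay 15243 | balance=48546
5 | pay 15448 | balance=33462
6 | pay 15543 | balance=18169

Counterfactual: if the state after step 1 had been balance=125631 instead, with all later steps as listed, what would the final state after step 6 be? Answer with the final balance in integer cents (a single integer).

47235

state after step 1 := balance=125631
2 | pay 18410 | balance=108163
3 | pay 17238 | balance=91736
4 | pay 15243 | balance=77181
5 | pay 15448 | balance=62311
6 | pay 15543 | balance=47235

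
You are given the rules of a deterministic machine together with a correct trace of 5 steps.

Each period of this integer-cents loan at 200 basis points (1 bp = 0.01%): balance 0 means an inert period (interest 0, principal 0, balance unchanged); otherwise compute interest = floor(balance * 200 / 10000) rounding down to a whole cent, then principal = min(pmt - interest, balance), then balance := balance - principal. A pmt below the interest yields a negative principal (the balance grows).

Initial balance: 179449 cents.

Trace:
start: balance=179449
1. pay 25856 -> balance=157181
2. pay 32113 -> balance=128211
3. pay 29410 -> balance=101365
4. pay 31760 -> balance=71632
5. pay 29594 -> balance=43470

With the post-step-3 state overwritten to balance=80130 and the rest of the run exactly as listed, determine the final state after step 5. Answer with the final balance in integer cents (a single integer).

21377

state after step 3 := balance=80130
4. pay 31760 -> balance=49972
5. pay 29594 -> balance=21377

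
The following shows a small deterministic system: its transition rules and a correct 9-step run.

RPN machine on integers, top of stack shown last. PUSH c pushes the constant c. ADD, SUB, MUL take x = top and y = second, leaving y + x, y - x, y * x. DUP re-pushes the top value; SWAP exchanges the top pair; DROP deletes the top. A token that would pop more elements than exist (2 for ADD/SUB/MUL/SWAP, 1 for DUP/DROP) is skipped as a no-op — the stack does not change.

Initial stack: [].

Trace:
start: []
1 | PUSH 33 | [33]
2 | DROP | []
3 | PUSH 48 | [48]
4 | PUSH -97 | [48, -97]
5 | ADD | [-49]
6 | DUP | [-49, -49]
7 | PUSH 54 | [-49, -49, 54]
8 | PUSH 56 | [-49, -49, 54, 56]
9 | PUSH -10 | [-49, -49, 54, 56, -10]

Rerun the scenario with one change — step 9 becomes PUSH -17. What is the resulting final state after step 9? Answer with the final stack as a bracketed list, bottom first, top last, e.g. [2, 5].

[-49, -49, 54, 56, -17]

(re-executing from step 9 with the substitution; state before step 9: [-49, -49, 54, 56])
9 | PUSH -17 | [-49, -49, 54, 56, -17]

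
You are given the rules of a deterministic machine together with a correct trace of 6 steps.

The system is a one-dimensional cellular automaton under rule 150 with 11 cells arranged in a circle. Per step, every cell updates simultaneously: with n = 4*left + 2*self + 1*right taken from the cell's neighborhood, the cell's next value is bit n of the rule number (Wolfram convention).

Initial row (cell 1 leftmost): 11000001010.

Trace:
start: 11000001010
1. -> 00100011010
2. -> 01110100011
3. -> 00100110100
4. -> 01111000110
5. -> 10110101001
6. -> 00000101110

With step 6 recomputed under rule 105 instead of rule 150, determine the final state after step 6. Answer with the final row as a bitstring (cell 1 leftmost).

11111010001

(re-executing step 6 under rule 105; state before step 6: 10110101001)
6. -> 11111010001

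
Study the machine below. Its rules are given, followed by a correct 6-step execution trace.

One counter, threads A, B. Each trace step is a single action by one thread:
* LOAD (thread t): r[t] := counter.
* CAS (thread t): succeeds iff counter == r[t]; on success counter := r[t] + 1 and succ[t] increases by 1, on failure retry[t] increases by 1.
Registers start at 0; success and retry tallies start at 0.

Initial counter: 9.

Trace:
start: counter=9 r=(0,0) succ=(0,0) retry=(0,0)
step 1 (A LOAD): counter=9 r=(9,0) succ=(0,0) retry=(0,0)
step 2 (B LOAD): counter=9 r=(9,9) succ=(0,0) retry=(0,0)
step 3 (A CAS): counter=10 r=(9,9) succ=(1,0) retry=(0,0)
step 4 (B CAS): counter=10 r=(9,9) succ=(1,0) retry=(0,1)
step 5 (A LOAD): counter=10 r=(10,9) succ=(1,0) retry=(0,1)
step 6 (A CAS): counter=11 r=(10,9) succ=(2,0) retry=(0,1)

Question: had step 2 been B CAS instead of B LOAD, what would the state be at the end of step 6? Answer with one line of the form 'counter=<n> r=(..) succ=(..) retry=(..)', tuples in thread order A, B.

(re-executing from step 2 with the substitution; state before step 2: counter=9 r=(9,0) succ=(0,0) retry=(0,0))
step 2 (B CAS): counter=9 r=(9,0) succ=(0,0) retry=(0,1)
step 3 (A CAS): counter=10 r=(9,0) succ=(1,0) retry=(0,1)
step 4 (B CAS): counter=10 r=(9,0) succ=(1,0) retry=(0,2)
step 5 (A LOAD): counter=10 r=(10,0) succ=(1,0) retry=(0,2)
step 6 (A CAS): counter=11 r=(10,0) succ=(2,0) retry=(0,2)

counter=11 r=(10,0) succ=(2,0) retry=(0,2)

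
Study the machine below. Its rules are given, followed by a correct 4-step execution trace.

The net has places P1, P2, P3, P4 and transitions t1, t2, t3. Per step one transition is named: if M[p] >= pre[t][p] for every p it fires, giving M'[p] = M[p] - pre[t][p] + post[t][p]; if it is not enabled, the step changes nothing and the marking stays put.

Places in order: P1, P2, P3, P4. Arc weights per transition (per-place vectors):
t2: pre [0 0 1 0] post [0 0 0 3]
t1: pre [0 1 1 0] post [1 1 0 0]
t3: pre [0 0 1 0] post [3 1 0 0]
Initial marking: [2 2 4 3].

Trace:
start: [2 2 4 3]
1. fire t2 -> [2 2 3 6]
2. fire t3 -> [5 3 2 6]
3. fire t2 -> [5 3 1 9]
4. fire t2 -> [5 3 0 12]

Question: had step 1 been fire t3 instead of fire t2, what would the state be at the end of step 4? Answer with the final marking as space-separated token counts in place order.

(re-executing from step 1 with the substitution; state before step 1: [2 2 4 3])
1. fire t3 -> [5 3 3 3]
2. fire t3 -> [8 4 2 3]
3. fire t2 -> [8 4 1 6]
4. fire t2 -> [8 4 0 9]

8 4 0 9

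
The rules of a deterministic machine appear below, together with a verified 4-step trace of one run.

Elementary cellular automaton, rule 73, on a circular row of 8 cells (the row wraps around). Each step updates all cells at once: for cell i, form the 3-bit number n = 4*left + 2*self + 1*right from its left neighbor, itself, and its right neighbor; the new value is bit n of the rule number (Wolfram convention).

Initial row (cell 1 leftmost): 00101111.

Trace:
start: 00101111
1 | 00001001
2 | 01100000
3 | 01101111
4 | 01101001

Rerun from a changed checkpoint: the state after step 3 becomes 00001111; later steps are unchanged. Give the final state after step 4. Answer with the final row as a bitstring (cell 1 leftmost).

01101001

state after step 3 := 00001111
4 | 01101001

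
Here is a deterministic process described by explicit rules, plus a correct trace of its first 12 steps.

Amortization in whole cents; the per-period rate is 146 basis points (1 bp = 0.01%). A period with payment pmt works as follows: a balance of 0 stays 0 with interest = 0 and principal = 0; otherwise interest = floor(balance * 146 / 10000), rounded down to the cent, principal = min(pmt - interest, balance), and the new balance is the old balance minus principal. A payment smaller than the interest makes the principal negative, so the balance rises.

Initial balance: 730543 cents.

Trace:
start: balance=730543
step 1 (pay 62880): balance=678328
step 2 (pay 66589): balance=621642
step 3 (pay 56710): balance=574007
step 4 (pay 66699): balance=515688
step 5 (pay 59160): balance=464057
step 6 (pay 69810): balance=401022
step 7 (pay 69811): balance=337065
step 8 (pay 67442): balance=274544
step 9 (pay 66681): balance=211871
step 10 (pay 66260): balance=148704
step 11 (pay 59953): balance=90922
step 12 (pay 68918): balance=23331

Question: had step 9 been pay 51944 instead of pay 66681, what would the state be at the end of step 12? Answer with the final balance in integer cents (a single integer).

(re-executing from step 9 with the substitution; state before step 9: balance=274544)
step 9 (pay 51944): balance=226608
step 10 (pay 66260): balance=163656
step 11 (pay 59953): balance=106092
step 12 (pay 68918): balance=38722

38722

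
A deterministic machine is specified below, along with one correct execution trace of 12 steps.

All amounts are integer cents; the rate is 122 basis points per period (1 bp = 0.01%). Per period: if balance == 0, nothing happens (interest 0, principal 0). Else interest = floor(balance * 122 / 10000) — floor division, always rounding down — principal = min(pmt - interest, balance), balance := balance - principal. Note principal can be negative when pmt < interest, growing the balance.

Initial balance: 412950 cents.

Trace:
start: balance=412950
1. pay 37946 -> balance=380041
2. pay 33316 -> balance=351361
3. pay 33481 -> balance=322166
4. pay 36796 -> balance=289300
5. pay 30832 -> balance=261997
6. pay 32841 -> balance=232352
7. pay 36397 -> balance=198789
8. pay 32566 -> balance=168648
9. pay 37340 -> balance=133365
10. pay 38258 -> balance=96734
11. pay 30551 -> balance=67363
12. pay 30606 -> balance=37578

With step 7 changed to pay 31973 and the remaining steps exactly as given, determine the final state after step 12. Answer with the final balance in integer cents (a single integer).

(re-executing from step 7 with the substitution; state before step 7: balance=232352)
7. pay 31973 -> balance=203213
8. pay 32566 -> balance=173126
9. pay 37340 -> balance=137898
10. pay 38258 -> balance=101322
11. pay 30551 -> balance=72007
12. pay 30606 -> balance=42279

42279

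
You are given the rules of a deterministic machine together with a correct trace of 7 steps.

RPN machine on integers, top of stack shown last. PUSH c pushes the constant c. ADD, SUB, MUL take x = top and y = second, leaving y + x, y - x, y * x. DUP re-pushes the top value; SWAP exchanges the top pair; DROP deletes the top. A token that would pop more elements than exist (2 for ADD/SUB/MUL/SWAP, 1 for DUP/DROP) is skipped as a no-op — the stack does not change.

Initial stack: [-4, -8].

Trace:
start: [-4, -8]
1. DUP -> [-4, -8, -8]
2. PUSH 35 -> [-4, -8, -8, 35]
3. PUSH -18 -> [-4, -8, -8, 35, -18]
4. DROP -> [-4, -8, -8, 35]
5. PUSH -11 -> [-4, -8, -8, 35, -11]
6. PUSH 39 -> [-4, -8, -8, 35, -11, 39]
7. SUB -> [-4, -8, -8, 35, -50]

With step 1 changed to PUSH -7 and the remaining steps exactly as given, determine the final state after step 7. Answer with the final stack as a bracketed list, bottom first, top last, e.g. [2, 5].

[-4, -8, -7, 35, -50]

(re-executing from step 1 with the substitution; state before step 1: [-4, -8])
1. PUSH -7 -> [-4, -8, -7]
2. PUSH 35 -> [-4, -8, -7, 35]
3. PUSH -18 -> [-4, -8, -7, 35, -18]
4. DROP -> [-4, -8, -7, 35]
5. PUSH -11 -> [-4, -8, -7, 35, -11]
6. PUSH 39 -> [-4, -8, -7, 35, -11, 39]
7. SUB -> [-4, -8, -7, 35, -50]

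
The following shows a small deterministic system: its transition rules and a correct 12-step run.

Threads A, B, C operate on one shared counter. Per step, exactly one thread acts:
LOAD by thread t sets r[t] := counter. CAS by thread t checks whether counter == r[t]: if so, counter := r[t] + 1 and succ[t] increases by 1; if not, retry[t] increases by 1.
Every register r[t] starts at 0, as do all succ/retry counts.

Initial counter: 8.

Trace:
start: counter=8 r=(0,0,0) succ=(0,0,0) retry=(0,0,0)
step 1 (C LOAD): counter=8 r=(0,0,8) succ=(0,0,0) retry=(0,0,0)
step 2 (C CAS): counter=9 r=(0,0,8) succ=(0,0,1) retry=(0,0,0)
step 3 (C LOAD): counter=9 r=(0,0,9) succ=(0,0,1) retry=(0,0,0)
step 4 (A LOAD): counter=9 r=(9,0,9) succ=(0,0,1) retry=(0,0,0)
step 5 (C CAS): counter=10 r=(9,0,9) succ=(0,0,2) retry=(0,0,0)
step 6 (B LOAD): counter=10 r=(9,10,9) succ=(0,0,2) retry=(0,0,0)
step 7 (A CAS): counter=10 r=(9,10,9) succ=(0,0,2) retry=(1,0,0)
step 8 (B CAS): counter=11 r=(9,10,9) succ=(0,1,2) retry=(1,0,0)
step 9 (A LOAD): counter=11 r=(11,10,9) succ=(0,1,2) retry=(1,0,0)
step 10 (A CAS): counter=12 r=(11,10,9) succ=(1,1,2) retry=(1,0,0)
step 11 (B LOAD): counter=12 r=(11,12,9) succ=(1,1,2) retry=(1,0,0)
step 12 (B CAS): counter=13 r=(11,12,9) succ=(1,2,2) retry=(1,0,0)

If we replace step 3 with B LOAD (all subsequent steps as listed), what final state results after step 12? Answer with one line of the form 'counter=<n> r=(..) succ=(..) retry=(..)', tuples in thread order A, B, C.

counter=12 r=(10,11,8) succ=(2,1,1) retry=(0,1,1)

(re-executing from step 3 with the substitution; state before step 3: counter=9 r=(0,0,8) succ=(0,0,1) retry=(0,0,0))
step 3 (B LOAD): counter=9 r=(0,9,8) succ=(0,0,1) retry=(0,0,0)
step 4 (A LOAD): counter=9 r=(9,9,8) succ=(0,0,1) retry=(0,0,0)
step 5 (C CAS): counter=9 r=(9,9,8) succ=(0,0,1) retry=(0,0,1)
step 6 (B LOAD): counter=9 r=(9,9,8) succ=(0,0,1) retry=(0,0,1)
step 7 (A CAS): counter=10 r=(9,9,8) succ=(1,0,1) retry=(0,0,1)
step 8 (B CAS): counter=10 r=(9,9,8) succ=(1,0,1) retry=(0,1,1)
step 9 (A LOAD): counter=10 r=(10,9,8) succ=(1,0,1) retry=(0,1,1)
step 10 (A CAS): counter=11 r=(10,9,8) succ=(2,0,1) retry=(0,1,1)
step 11 (B LOAD): counter=11 r=(10,11,8) succ=(2,0,1) retry=(0,1,1)
step 12 (B CAS): counter=12 r=(10,11,8) succ=(2,1,1) retry=(0,1,1)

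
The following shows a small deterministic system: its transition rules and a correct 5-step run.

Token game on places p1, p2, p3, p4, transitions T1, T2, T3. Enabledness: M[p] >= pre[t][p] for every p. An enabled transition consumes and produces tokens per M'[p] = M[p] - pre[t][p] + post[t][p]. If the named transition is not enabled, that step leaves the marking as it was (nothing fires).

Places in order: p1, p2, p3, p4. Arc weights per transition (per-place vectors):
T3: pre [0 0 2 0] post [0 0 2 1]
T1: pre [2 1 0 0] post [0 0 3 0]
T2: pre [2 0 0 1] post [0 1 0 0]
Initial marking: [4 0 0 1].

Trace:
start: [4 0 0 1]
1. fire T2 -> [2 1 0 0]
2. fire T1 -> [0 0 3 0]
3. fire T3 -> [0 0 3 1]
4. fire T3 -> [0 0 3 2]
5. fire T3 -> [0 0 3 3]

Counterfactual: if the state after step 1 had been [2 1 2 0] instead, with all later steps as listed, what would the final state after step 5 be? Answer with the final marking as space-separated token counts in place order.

state after step 1 := [2 1 2 0]
2. fire T1 -> [0 0 5 0]
3. fire T3 -> [0 0 5 1]
4. fire T3 -> [0 0 5 2]
5. fire T3 -> [0 0 5 3]

0 0 5 3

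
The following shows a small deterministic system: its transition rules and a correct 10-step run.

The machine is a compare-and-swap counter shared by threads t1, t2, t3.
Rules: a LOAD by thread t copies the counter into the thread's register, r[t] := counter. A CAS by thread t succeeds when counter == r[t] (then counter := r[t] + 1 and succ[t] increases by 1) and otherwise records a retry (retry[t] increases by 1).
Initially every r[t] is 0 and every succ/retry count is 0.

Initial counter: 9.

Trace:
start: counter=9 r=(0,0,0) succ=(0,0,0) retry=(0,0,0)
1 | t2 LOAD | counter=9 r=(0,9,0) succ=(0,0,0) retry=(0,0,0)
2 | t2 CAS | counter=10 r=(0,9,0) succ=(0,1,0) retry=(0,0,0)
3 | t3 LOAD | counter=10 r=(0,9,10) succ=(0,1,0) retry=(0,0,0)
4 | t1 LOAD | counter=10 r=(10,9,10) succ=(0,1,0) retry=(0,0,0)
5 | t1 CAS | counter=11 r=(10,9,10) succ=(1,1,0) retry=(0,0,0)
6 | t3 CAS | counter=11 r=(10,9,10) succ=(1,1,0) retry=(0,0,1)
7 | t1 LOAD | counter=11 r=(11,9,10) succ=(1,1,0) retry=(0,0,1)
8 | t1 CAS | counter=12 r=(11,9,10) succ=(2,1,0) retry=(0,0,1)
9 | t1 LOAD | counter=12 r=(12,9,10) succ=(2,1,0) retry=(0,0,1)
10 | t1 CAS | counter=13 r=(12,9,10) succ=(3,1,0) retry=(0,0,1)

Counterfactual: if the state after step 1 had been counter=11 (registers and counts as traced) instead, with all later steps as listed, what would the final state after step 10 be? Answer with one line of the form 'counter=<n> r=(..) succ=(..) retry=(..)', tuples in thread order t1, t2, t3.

state after step 1 := counter=11 r=(0,9,0) succ=(0,0,0) retry=(0,0,0)
2 | t2 CAS | counter=11 r=(0,9,0) succ=(0,0,0) retry=(0,1,0)
3 | t3 LOAD | counter=11 r=(0,9,11) succ=(0,0,0) retry=(0,1,0)
4 | t1 LOAD | counter=11 r=(11,9,11) succ=(0,0,0) retry=(0,1,0)
5 | t1 CAS | counter=12 r=(11,9,11) succ=(1,0,0) retry=(0,1,0)
6 | t3 CAS | counter=12 r=(11,9,11) succ=(1,0,0) retry=(0,1,1)
7 | t1 LOAD | counter=12 r=(12,9,11) succ=(1,0,0) retry=(0,1,1)
8 | t1 CAS | counter=13 r=(12,9,11) succ=(2,0,0) retry=(0,1,1)
9 | t1 LOAD | counter=13 r=(13,9,11) succ=(2,0,0) retry=(0,1,1)
10 | t1 CAS | counter=14 r=(13,9,11) succ=(3,0,0) retry=(0,1,1)

counter=14 r=(13,9,11) succ=(3,0,0) retry=(0,1,1)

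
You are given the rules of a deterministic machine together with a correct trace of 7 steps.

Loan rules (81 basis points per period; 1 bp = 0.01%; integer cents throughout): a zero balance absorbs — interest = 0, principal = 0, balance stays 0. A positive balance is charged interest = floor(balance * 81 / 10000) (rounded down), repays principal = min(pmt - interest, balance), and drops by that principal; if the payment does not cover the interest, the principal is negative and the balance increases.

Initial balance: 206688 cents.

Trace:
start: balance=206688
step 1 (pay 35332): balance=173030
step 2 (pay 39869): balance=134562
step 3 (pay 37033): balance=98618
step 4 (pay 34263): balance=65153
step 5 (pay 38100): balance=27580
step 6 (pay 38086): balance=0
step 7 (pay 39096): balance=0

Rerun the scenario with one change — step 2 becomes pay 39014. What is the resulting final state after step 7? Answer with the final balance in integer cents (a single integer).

0

(re-executing from step 2 with the substitution; state before step 2: balance=173030)
step 2 (pay 39014): balance=135417
step 3 (pay 37033): balance=99480
step 4 (pay 34263): balance=66022
step 5 (pay 38100): balance=28456
step 6 (pay 38086): balance=0
step 7 (pay 39096): balance=0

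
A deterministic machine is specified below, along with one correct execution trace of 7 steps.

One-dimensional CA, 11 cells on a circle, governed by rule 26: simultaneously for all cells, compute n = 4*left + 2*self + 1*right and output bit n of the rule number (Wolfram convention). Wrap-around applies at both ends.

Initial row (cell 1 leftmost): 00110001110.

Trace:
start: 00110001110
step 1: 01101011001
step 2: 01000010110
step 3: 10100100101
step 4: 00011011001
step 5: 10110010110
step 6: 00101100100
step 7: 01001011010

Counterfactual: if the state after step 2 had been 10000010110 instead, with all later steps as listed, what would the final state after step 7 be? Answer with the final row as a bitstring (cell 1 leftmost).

state after step 2 := 10000010110
step 3: 01000100100
step 4: 10101011010
step 5: 00000010000
step 6: 00000101000
step 7: 00001000100

00001000100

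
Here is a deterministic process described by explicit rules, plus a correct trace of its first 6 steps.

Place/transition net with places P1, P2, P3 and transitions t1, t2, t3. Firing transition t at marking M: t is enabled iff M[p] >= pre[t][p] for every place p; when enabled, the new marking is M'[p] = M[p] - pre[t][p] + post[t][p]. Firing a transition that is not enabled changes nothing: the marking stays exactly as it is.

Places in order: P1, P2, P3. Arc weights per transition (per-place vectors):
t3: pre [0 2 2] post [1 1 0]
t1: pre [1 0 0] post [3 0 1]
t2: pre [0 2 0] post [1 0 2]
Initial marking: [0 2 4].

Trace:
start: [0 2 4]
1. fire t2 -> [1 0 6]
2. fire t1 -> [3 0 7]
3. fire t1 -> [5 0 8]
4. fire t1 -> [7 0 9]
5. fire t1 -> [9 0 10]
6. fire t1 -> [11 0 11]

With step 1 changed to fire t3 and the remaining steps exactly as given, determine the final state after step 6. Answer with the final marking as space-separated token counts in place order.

(re-executing from step 1 with the substitution; state before step 1: [0 2 4])
1. fire t3 -> [1 1 2]
2. fire t1 -> [3 1 3]
3. fire t1 -> [5 1 4]
4. fire t1 -> [7 1 5]
5. fire t1 -> [9 1 6]
6. fire t1 -> [11 1 7]

11 1 7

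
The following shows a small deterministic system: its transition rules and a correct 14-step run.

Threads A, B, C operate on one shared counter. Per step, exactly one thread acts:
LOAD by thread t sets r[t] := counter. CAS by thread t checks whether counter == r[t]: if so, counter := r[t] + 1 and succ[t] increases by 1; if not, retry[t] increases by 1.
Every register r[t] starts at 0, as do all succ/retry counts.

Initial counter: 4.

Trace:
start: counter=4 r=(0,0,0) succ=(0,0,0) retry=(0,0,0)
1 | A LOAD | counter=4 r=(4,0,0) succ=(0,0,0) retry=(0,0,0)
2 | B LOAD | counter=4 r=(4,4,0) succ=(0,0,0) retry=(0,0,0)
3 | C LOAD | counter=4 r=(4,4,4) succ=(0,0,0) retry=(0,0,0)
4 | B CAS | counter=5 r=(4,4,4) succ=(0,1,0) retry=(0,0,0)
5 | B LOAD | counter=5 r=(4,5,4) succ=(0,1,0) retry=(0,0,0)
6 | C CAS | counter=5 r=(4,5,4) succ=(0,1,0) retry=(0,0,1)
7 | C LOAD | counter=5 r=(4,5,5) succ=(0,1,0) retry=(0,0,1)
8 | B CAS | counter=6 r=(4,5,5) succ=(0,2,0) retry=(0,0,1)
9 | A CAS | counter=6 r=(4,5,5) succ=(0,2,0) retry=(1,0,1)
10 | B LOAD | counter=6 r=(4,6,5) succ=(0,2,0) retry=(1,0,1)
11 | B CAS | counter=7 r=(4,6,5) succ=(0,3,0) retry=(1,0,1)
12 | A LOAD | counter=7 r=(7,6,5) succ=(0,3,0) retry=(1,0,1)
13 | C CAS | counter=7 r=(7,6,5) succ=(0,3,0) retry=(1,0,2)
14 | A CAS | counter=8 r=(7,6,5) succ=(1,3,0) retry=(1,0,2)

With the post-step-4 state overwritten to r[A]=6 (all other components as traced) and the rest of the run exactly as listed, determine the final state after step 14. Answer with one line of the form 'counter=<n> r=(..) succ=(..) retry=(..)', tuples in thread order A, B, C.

state after step 4 := counter=5 r=(6,4,4) succ=(0,1,0) retry=(0,0,0)
5 | B LOAD | counter=5 r=(6,5,4) succ=(0,1,0) retry=(0,0,0)
6 | C CAS | counter=5 r=(6,5,4) succ=(0,1,0) retry=(0,0,1)
7 | C LOAD | counter=5 r=(6,5,5) succ=(0,1,0) retry=(0,0,1)
8 | B CAS | counter=6 r=(6,5,5) succ=(0,2,0) retry=(0,0,1)
9 | A CAS | counter=7 r=(6,5,5) succ=(1,2,0) retry=(0,0,1)
10 | B LOAD | counter=7 r=(6,7,5) succ=(1,2,0) retry=(0,0,1)
11 | B CAS | counter=8 r=(6,7,5) succ=(1,3,0) retry=(0,0,1)
12 | A LOAD | counter=8 r=(8,7,5) succ=(1,3,0) retry=(0,0,1)
13 | C CAS | counter=8 r=(8,7,5) succ=(1,3,0) retry=(0,0,2)
14 | A CAS | counter=9 r=(8,7,5) succ=(2,3,0) retry=(0,0,2)

counter=9 r=(8,7,5) succ=(2,3,0) retry=(0,0,2)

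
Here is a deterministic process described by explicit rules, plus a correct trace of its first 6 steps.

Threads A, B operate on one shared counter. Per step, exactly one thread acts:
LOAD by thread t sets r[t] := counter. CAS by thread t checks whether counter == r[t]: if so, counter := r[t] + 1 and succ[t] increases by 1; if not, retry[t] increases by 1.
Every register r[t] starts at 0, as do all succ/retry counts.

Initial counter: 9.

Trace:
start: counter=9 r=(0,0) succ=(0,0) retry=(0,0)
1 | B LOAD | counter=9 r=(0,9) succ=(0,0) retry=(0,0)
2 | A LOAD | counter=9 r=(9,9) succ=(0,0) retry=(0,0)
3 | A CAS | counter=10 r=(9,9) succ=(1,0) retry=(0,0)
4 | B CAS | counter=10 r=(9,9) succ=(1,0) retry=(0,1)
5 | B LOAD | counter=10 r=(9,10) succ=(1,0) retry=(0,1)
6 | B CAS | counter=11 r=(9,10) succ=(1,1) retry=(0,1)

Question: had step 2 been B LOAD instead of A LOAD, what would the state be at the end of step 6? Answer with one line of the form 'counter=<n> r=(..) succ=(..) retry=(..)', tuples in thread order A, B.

counter=11 r=(0,10) succ=(0,2) retry=(1,0)

(re-executing from step 2 with the substitution; state before step 2: counter=9 r=(0,9) succ=(0,0) retry=(0,0))
2 | B LOAD | counter=9 r=(0,9) succ=(0,0) retry=(0,0)
3 | A CAS | counter=9 r=(0,9) succ=(0,0) retry=(1,0)
4 | B CAS | counter=10 r=(0,9) succ=(0,1) retry=(1,0)
5 | B LOAD | counter=10 r=(0,10) succ=(0,1) retry=(1,0)
6 | B CAS | counter=11 r=(0,10) succ=(0,2) retry=(1,0)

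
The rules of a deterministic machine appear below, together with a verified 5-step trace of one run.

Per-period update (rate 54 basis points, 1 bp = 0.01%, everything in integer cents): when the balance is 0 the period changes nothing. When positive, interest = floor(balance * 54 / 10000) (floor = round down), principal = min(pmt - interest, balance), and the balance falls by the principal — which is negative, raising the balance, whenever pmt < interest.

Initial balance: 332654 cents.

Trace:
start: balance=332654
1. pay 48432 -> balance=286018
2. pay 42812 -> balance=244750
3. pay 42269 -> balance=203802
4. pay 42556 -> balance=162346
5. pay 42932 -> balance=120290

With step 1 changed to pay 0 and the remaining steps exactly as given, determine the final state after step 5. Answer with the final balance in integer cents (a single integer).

(re-executing from step 1 with the substitution; state before step 1: balance=332654)
1. pay 0 -> balance=334450
2. pay 42812 -> balance=293444
3. pay 42269 -> balance=252759
4. pay 42556 -> balance=211567
5. pay 42932 -> balance=169777

169777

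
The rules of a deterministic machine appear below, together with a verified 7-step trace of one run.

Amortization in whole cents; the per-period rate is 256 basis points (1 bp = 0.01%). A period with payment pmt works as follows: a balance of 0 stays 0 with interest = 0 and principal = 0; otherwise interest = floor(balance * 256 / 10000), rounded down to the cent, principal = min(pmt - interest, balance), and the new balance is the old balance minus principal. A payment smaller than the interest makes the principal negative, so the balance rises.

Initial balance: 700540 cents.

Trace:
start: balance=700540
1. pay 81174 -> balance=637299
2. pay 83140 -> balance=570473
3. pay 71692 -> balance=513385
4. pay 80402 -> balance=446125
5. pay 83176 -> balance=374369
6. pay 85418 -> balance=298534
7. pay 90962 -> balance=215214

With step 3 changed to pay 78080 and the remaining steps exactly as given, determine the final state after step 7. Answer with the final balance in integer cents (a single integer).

208148

(re-executing from step 3 with the substitution; state before step 3: balance=570473)
3. pay 78080 -> balance=506997
4. pay 80402 -> balance=439574
5. pay 83176 -> balance=367651
6. pay 85418 -> balance=291644
7. pay 90962 -> balance=208148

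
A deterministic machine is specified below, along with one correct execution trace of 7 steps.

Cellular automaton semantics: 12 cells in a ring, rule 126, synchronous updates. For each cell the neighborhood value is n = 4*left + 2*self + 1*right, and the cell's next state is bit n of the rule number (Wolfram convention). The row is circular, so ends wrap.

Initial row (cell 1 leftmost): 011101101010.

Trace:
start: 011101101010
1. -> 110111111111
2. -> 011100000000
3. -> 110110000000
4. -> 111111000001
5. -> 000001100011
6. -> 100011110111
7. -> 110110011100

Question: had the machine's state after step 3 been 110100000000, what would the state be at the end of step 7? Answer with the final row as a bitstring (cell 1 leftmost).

state after step 3 := 110100000000
4. -> 111110000001
5. -> 000011000011
6. -> 100111100111
7. -> 111100111100

111100111100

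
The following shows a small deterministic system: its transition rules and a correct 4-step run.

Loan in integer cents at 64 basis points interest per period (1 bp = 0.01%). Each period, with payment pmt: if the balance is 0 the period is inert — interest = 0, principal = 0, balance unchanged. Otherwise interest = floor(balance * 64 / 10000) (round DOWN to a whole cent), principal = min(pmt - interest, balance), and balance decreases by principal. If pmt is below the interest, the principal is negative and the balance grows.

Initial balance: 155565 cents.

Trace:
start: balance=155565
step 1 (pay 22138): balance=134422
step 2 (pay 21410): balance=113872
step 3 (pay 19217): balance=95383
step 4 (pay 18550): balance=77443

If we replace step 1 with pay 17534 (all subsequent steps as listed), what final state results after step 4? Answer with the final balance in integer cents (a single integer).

82136

(re-executing from step 1 with the substitution; state before step 1: balance=155565)
step 1 (pay 17534): balance=139026
step 2 (pay 21410): balance=118505
step 3 (pay 19217): balance=100046
step 4 (pay 18550): balance=82136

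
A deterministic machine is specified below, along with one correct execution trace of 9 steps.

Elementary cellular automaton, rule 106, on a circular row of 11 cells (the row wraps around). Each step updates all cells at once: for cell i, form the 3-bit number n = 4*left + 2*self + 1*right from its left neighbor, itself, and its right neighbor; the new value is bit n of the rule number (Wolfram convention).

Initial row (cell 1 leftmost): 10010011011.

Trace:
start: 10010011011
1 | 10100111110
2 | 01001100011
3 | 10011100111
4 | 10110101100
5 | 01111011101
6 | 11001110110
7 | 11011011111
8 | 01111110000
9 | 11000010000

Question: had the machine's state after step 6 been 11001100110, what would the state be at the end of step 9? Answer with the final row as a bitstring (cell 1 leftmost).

state after step 6 := 11001100110
7 | 11011101111
8 | 01110111000
9 | 11011101000

11011101000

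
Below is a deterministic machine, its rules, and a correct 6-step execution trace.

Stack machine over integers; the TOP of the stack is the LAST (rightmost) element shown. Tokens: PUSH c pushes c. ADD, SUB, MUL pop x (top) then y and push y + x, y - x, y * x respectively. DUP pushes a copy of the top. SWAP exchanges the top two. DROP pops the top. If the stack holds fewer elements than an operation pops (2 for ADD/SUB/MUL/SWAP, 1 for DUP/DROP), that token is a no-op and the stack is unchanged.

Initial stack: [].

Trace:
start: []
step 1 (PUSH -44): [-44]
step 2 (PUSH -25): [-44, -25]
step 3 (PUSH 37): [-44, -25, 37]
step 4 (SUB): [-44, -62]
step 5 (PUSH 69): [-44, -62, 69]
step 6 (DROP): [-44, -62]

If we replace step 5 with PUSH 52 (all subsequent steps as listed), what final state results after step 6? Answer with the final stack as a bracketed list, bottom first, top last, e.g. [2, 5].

[-44, -62]

(re-executing from step 5 with the substitution; state before step 5: [-44, -62])
step 5 (PUSH 52): [-44, -62, 52]
step 6 (DROP): [-44, -62]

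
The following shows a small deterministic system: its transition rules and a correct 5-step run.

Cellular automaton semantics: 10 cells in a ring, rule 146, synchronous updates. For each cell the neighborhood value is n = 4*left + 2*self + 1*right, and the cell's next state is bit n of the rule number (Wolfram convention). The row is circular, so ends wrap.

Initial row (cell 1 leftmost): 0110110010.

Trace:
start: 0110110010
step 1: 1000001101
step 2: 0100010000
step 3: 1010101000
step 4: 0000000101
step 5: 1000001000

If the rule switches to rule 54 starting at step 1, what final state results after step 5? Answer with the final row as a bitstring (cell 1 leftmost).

(re-executing steps 1..5 under rule 54; state before step 1: 0110110010)
step 1: 1001001111
step 2: 0111110000
step 3: 1000001000
step 4: 1100011101
step 5: 0010100010

0010100010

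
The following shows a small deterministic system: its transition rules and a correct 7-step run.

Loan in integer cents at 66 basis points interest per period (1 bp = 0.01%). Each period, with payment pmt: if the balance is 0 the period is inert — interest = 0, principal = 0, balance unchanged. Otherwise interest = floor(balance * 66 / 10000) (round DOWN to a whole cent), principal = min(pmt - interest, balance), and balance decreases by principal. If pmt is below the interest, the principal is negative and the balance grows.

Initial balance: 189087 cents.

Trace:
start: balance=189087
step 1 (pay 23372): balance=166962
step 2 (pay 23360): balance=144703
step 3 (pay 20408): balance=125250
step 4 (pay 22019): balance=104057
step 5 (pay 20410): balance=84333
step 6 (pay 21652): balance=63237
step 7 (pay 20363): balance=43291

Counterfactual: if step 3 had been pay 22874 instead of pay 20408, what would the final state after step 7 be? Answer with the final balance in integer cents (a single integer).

(re-executing from step 3 with the substitution; state before step 3: balance=144703)
step 3 (pay 22874): balance=122784
step 4 (pay 22019): balance=101575
step 5 (pay 20410): balance=81835
step 6 (pay 21652): balance=60723
step 7 (pay 20363): balance=40760

40760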